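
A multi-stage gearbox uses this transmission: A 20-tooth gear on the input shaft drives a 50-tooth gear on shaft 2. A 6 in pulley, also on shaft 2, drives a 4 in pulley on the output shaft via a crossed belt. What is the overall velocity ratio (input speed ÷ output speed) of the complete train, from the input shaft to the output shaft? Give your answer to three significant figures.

1.67

Each stage contributes driven/driver: gear mesh 50/20 = 2.5, belt 4/6 = 0.66667.
Overall: 2.5 × 0.66667 = 1.6667.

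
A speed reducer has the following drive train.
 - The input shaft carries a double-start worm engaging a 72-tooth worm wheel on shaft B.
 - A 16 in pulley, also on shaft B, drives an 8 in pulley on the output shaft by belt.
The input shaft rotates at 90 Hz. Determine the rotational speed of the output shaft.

5 Hz

the input shaft → shaft B (worm, 72/2): 90 ÷ 36 = 2.5 Hz
shaft B → the output shaft (belt, 8/16): 2.5 ÷ 0.5 = 5 Hz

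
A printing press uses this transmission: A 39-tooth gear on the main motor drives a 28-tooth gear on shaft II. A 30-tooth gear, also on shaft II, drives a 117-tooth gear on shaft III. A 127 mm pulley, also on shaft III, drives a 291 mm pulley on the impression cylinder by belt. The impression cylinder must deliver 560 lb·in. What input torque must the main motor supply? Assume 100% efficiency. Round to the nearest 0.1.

Overall ratio R = 0.71795 × 3.9 × 2.2913 = 6.4157.
Input torque = output torque / R = 560 / 6.4157 = 87.285 lb·in.

87.3 lb·in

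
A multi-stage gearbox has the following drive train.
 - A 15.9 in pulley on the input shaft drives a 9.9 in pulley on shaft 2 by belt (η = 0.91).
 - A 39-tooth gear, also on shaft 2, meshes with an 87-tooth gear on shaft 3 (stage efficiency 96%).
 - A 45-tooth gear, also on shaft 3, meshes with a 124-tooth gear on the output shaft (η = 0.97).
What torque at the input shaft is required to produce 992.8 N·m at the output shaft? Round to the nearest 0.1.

306.1 N·m

Overall ratio R = 0.62264 × 2.2308 × 2.7556 = 3.8274; overall efficiency η = 0.91 × 0.96 × 0.97 = 0.8474.
Input torque = output torque / (R × η) = 992.8 / (3.8274 × 0.8474) = 306.11 N·m.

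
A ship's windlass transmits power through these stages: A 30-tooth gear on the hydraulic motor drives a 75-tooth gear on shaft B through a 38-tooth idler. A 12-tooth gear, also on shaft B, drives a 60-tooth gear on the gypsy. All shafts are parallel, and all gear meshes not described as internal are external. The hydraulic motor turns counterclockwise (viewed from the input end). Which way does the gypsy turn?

clockwise

the hydraulic motor → shaft B: driver → idler → driven is 2 external meshes, 2 reversals → CCW.
shaft B → the gypsy: external mesh, 1 reversal → CW.
3 reversals in total — an odd number — so the gypsy turns opposite to the hydraulic motor.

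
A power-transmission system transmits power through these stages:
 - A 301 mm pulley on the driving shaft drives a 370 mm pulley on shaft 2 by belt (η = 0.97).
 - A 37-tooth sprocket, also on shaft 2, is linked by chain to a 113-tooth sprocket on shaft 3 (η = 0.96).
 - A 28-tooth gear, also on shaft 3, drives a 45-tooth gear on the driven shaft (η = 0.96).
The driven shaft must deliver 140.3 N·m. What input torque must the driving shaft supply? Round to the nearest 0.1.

Overall ratio R = 1.2292 × 3.0541 × 1.6071 = 6.0335; overall efficiency η = 0.97 × 0.96 × 0.96 = 0.8940.
Input torque = output torque / (R × η) = 140.3 / (6.0335 × 0.8940) = 26.012 N·m.

26.0 N·m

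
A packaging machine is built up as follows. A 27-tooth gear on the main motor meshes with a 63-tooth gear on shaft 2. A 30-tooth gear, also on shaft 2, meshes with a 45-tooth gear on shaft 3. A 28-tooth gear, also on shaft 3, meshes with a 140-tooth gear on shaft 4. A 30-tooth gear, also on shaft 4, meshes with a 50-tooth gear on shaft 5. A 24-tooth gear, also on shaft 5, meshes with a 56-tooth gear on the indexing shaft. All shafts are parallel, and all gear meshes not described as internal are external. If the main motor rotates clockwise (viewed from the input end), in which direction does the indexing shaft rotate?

the main motor → shaft 2: external mesh, 1 reversal → CCW.
shaft 2 → shaft 3: external mesh, 1 reversal → CW.
shaft 3 → shaft 4: external mesh, 1 reversal → CCW.
shaft 4 → shaft 5: external mesh, 1 reversal → CW.
shaft 5 → the indexing shaft: external mesh, 1 reversal → CCW.
5 reversals in total — an odd number — so the indexing shaft turns opposite to the main motor.

counterclockwise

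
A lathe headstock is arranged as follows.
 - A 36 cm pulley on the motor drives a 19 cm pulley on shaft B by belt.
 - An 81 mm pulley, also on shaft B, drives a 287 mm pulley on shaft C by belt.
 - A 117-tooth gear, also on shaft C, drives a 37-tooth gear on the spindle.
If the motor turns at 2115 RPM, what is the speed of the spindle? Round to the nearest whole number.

3576 RPM

belt 19/36 = 0.52778 → 2115/0.52778 = 4007.4 RPM
belt 287/81 = 3.5432 → 4007.4/3.5432 = 1131 RPM
gear mesh 37/117 = 0.31624 → 1131/0.31624 = 3576.4 RPM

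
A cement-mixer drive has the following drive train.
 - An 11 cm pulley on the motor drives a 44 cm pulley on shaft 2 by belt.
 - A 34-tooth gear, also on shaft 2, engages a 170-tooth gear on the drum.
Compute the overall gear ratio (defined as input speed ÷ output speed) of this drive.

Each stage contributes driven/driver: belt 44/11 = 4, gear mesh 170/34 = 5.
Overall: 4 × 5 = 20.

20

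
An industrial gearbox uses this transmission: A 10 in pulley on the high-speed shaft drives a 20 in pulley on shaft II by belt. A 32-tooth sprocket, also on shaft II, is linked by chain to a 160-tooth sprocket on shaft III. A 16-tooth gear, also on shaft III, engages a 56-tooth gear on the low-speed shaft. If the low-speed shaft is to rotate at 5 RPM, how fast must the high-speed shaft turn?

Overall ratio R = 2 × 5 × 3.5 = 35.
Required input speed = output speed × R = 5 × 35 = 175 RPM.

175 RPM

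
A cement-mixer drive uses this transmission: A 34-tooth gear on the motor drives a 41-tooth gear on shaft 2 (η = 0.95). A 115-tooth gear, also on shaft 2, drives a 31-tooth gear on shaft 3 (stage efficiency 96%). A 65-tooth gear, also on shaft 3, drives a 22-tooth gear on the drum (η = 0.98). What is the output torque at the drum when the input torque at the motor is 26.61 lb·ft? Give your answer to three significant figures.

2.62 lb·ft

Gear mesh: ratio = 41/34 = 1.2059; torque at shaft 2 = 26.61 × 1.2059 × 0.95 = 30.484 lb·ft.
Gear mesh: ratio = 31/115 = 0.26957; torque at shaft 3 = 30.484 × 0.26957 × 0.96 = 7.8888 lb·ft.
Gear mesh: ratio = 22/65 = 0.33846; torque at the drum = 7.8888 × 0.33846 × 0.98 = 2.6166 lb·ft.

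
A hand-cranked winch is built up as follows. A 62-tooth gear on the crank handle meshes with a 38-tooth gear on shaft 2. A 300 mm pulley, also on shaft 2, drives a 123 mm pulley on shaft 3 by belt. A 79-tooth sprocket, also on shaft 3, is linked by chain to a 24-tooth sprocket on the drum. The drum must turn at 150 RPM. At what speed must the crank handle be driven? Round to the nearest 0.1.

11.5 RPM

Overall ratio R = 0.6129 × 0.41 × 0.3038 = 0.076341.
Required input speed = output speed × R = 150 × 0.076341 = 11.451 RPM.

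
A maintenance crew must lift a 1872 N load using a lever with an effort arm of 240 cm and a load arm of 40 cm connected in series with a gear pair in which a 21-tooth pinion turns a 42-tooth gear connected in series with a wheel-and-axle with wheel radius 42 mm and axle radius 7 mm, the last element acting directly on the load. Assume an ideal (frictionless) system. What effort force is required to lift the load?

Lever MA = effort arm / load arm = 240/40 = 6.
Gear pair MA = 42/21 = 2.
Wheel-and-axle MA = R/r = 42/7 = 6.
Combined ideal MA = 6 × 2 × 6 = 72.
Effort = load / MA = 1872 / 72 = 26 N.

26 N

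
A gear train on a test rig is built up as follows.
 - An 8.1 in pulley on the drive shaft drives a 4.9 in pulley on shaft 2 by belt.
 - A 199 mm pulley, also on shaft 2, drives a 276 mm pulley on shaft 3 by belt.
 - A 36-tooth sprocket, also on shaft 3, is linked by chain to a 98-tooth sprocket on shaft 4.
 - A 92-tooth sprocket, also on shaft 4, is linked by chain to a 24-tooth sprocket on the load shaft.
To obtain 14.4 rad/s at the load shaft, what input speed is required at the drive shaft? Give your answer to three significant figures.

Overall ratio R = 0.60494 × 1.3869 × 2.7222 × 0.26087 = 0.59582.
Required input speed = output speed × R = 14.4 × 0.59582 = 8.5798 rad/s.

8.58 rad/s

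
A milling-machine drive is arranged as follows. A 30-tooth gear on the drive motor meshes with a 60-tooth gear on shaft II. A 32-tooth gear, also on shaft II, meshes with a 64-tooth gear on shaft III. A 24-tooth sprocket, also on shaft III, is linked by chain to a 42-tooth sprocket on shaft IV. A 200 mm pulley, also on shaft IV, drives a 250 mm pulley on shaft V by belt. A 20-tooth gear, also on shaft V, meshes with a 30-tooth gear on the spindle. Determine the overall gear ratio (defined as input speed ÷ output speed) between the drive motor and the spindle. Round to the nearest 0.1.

13.1

Each stage contributes driven/driver: gear mesh 60/30 = 2, gear mesh 64/32 = 2, chain 42/24 = 1.75, belt 250/200 = 1.25, gear mesh 30/20 = 1.5.
Overall: 2 × 2 × 1.75 × 1.25 × 1.5 = 13.125.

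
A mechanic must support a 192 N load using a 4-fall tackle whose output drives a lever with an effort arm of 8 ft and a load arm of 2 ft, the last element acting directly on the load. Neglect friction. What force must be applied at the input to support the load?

12 N

Block-and-tackle MA = number of supporting rope parts = 4.
Lever MA = effort arm / load arm = 8/2 = 4.
Combined ideal MA = 4 × 4 = 16.
Effort = load / MA = 192 / 16 = 12 N.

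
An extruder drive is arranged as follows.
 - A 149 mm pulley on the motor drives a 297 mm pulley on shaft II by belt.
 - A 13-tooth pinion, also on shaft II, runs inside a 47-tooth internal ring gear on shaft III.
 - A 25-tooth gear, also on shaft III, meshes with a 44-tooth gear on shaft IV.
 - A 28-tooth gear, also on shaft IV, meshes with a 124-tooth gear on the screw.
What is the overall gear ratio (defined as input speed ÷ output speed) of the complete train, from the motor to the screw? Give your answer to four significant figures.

Each stage contributes driven/driver: belt 297/149 = 1.9933, internal gear 47/13 = 3.6154, gear mesh 44/25 = 1.76, gear mesh 124/28 = 4.4286.
Overall: 1.9933 × 3.6154 × 1.76 × 4.4286 = 56.17.

56.17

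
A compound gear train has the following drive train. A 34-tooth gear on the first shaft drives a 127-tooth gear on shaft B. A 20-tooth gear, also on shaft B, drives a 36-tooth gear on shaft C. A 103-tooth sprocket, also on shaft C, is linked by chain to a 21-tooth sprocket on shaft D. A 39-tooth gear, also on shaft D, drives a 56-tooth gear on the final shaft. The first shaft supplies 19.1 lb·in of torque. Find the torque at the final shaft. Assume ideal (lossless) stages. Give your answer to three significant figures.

Gear mesh: ratio = 127/34 = 3.7353; torque at shaft B = 19.1 × 3.7353 = 71.344 lb·in.
Gear mesh: ratio = 36/20 = 1.8; torque at shaft C = 71.344 × 1.8 = 128.42 lb·in.
Chain: ratio = 21/103 = 0.20388; torque at shaft D = 128.42 × 0.20388 = 26.183 lb·in.
Gear mesh: ratio = 56/39 = 1.4359; torque at the final shaft = 26.183 × 1.4359 = 37.596 lb·in.

37.6 lb·in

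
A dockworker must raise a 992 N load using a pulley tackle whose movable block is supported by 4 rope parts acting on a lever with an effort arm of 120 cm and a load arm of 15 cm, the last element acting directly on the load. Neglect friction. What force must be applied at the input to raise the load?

31 N

Block-and-tackle MA = number of supporting rope parts = 4.
Lever MA = effort arm / load arm = 120/15 = 8.
Combined ideal MA = 4 × 8 = 32.
Effort = load / MA = 992 / 32 = 31 N.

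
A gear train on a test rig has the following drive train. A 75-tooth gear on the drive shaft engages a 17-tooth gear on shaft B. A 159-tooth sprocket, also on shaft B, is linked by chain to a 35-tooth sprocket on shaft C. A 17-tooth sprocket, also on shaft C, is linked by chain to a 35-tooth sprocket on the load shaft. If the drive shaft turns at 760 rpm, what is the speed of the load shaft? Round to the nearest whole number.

the drive shaft → shaft B (gear mesh, 17/75): 760 ÷ 0.22667 = 3352.9 rpm
shaft B → shaft C (chain, 35/159): 3352.9 ÷ 0.22013 = 15232 rpm
shaft C → the load shaft (chain, 35/17): 15232 ÷ 2.0588 = 7398.4 rpm

7398 rpm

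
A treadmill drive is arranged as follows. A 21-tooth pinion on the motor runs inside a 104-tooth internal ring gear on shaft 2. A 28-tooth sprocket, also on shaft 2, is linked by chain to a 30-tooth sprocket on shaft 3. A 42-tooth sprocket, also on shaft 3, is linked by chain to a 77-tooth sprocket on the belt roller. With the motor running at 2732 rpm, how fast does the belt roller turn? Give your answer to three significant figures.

the motor → shaft 2 (internal gear, 104/21): 2732 ÷ 4.9524 = 551.65 rpm
shaft 2 → shaft 3 (chain, 30/28): 551.65 ÷ 1.0714 = 514.88 rpm
shaft 3 → the belt roller (chain, 77/42): 514.88 ÷ 1.8333 = 280.84 rpm

281 rpm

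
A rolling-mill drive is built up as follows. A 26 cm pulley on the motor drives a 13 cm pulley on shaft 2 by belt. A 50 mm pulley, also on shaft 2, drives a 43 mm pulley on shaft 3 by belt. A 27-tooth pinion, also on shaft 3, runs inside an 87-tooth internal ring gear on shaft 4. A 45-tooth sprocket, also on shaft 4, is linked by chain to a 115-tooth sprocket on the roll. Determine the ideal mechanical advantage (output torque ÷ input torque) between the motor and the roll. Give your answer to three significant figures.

3.54

Each stage contributes driven/driver: belt 13/26 = 0.5, belt 43/50 = 0.86, internal gear 87/27 = 3.2222, chain 115/45 = 2.5556.
Overall: 0.5 × 0.86 × 3.2222 × 2.5556 = 3.5409.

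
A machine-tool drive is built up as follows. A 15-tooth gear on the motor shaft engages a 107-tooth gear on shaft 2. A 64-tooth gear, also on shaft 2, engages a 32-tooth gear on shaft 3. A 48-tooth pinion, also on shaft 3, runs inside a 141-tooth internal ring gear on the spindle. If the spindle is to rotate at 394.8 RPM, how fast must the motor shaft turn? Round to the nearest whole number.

Overall ratio R = 7.1333 × 0.5 × 2.9375 = 10.477.
Required input speed = output speed × R = 394.8 × 10.477 = 4136.4 RPM.

4136 RPM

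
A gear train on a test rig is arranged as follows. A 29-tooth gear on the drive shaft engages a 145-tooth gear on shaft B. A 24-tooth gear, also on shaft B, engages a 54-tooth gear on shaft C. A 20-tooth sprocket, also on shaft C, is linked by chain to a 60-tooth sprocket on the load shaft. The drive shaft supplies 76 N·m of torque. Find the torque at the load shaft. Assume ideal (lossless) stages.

2565 N·m

Gear mesh: ratio = 145/29 = 5; torque at shaft B = 76 × 5 = 380 N·m.
Gear mesh: ratio = 54/24 = 2.25; torque at shaft C = 380 × 2.25 = 855 N·m.
Chain: ratio = 60/20 = 3; torque at the load shaft = 855 × 3 = 2565 N·m.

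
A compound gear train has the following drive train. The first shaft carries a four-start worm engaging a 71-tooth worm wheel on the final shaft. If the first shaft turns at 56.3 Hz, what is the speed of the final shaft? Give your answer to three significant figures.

3.17 Hz

Worm: ratio = 71/4 = 17.75, so the final shaft turns at 56.3 / 17.75 = 3.1718 Hz.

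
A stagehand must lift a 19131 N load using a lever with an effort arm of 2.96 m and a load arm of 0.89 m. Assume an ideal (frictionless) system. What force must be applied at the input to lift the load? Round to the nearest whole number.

5752 N

Lever MA = effort arm / load arm = 2.96/0.89 = 3.3258.
Effort = load / MA = 19131 / 3.3258 = 5752.2 N.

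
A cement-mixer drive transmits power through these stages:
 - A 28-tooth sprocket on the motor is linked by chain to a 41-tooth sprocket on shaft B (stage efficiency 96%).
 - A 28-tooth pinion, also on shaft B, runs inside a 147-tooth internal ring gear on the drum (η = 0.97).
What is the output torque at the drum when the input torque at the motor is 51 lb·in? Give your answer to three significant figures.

365 lb·in

Chain: ratio = 41/28 = 1.4643; torque at shaft B = 51 × 1.4643 × 0.96 = 71.691 lb·in.
Internal gear: ratio = 147/28 = 5.25; torque at the drum = 71.691 × 5.25 × 0.97 = 365.09 lb·in.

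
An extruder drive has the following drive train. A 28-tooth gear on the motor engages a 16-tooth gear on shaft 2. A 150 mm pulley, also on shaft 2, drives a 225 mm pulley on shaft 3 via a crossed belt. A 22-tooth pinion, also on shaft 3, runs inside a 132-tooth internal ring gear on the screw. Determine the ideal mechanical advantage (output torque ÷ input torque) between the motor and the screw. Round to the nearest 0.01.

5.14

Each stage contributes driven/driver: gear mesh 16/28 = 0.57143, belt 225/150 = 1.5, internal gear 132/22 = 6.
Overall: 0.57143 × 1.5 × 6 = 5.1429.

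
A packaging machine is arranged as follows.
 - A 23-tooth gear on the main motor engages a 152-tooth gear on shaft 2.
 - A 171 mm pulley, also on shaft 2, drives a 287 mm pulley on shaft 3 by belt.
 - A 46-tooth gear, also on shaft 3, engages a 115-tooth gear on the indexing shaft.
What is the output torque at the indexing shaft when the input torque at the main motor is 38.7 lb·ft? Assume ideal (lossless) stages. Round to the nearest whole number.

After the gear mesh (152/23): 38.7 × 6.6087 = 255.76 lb·ft
After the belt (287/171): 255.76 × 1.6784 = 429.25 lb·ft
After the gear mesh (115/46): 429.25 × 2.5 = 1073.1 lb·ft

1073 lb·ft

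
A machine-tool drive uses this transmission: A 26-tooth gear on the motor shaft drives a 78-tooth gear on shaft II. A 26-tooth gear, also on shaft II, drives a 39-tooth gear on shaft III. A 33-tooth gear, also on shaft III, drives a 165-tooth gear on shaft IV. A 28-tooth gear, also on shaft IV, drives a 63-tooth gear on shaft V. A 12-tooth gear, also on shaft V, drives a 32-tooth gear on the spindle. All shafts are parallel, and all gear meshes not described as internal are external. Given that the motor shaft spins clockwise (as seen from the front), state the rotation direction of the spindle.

counterclockwise

the motor shaft → shaft II: external mesh, 1 reversal → CCW.
shaft II → shaft III: external mesh, 1 reversal → CW.
shaft III → shaft IV: external mesh, 1 reversal → CCW.
shaft IV → shaft V: external mesh, 1 reversal → CW.
shaft V → the spindle: external mesh, 1 reversal → CCW.
5 reversals in total — an odd number — so the spindle turns opposite to the motor shaft.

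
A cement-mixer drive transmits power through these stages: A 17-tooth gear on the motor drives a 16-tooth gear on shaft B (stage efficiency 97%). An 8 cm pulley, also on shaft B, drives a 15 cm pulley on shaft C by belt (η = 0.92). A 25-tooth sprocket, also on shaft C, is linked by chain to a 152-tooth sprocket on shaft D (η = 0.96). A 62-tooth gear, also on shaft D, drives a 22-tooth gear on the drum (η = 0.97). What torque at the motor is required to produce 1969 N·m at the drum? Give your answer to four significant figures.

622.4 N·m

Overall ratio R = 0.94118 × 1.875 × 6.08 × 0.35484 = 3.8072; overall efficiency η = 0.97 × 0.92 × 0.96 × 0.97 = 0.8310.
Input torque = output torque / (R × η) = 1969 / (3.8072 × 0.8310) = 622.35 N·m.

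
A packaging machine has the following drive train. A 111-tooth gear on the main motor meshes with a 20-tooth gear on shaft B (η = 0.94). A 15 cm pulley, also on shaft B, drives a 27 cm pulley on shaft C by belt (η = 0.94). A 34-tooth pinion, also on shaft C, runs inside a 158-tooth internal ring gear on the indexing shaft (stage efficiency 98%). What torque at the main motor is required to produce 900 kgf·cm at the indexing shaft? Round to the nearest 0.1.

Overall ratio R = 0.18018 × 1.8 × 4.6471 = 1.5072; overall efficiency η = 0.94 × 0.94 × 0.98 = 0.8659.
Input torque = output torque / (R × η) = 900 / (1.5072 × 0.8659) = 689.61 kgf·cm.

689.6 kgf·cm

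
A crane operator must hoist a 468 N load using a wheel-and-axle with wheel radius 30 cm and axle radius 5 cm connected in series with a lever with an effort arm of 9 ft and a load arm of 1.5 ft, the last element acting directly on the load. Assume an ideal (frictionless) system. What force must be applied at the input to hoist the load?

Wheel-and-axle MA = R/r = 30/5 = 6.
Lever MA = effort arm / load arm = 9/1.5 = 6.
Combined ideal MA = 6 × 6 = 36.
Effort = load / MA = 468 / 36 = 13 N.

13 N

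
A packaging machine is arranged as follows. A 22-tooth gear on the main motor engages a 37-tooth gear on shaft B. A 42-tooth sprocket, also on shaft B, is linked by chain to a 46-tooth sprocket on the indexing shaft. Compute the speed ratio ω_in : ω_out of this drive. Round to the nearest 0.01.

Each stage contributes driven/driver: gear mesh 37/22 = 1.6818, chain 46/42 = 1.0952.
Overall: 1.6818 × 1.0952 = 1.842.

1.84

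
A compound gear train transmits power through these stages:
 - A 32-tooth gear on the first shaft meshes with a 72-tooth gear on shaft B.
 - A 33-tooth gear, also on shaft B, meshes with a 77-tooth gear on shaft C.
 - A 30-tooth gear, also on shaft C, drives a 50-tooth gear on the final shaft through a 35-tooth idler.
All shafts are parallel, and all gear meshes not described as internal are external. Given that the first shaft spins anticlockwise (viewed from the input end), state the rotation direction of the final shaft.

anticlockwise

the first shaft → shaft B: external mesh, 1 reversal → CW.
shaft B → shaft C: external mesh, 1 reversal → CCW.
shaft C → the final shaft: driver → idler → driven is 2 external meshes, 2 reversals → CCW.
4 reversals in total — an even number — so the final shaft turns the same way as the first shaft.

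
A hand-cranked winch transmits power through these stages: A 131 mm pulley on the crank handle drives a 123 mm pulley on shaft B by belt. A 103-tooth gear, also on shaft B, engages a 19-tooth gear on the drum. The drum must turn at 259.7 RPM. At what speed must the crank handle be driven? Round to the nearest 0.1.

45.0 RPM

Overall ratio R = 0.93893 × 0.18447 = 0.1732.
Required input speed = output speed × R = 259.7 × 0.1732 = 44.98 RPM.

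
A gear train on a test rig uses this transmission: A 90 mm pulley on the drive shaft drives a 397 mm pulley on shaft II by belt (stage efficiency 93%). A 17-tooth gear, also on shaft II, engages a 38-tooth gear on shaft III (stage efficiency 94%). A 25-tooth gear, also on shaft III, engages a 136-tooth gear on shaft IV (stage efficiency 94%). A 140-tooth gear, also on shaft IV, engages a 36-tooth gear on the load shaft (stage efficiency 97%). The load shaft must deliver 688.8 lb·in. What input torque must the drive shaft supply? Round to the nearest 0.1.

Overall ratio R = 4.4111 × 2.2353 × 5.44 × 0.25714 = 13.793; overall efficiency η = 0.93 × 0.94 × 0.94 × 0.97 = 0.7971.
Input torque = output torque / (R × η) = 688.8 / (13.793 × 0.7971) = 62.651 lb·in.

62.7 lb·in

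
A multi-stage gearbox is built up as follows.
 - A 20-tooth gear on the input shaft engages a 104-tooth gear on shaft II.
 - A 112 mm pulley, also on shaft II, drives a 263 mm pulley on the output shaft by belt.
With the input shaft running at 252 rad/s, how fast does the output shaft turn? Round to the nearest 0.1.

gear mesh 104/20 = 5.2 → 252/5.2 = 48.462 rad/s
belt 263/112 = 2.3482 → 48.462/2.3482 = 20.638 rad/s

20.6 rad/s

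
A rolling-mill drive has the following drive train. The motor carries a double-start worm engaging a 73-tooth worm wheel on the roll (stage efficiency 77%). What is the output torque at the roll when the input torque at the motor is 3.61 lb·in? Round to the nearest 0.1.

101.5 lb·in

After the worm (73/2): 3.61 × 36.5 × 0.77 = 101.46 lb·in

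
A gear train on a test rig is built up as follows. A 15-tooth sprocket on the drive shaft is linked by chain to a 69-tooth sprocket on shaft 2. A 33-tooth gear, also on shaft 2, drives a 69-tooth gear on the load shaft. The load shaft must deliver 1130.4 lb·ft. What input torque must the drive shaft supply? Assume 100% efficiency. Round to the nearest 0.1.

Overall ratio R = 4.6 × 2.0909 = 9.6182.
Input torque = output torque / R = 1130.4 / 9.6182 = 117.53 lb·ft.

117.5 lb·ft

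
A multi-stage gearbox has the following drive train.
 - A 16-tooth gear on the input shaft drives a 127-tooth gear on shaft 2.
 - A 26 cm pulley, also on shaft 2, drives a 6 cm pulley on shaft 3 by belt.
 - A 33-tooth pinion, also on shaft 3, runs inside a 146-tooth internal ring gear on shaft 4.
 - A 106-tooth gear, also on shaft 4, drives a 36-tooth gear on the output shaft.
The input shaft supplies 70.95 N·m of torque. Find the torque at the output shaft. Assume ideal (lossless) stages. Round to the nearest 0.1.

gear mesh 127/16 = 7.9375 → τ = 70.95·7.9375 = 563.17 N·m
belt 6/26 = 0.23077 → τ = 563.17·0.23077 = 129.96 N·m
internal gear 146/33 = 4.4242 → τ = 129.96·4.4242 = 574.98 N·m
gear mesh 36/106 = 0.33962 → τ = 574.98·0.33962 = 195.28 N·m

195.3 N·m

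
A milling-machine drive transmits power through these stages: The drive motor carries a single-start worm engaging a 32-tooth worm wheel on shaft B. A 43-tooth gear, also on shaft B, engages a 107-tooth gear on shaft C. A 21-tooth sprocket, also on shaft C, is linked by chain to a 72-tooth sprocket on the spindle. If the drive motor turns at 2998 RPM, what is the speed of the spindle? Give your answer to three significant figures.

11.0 RPM

the drive motor → shaft B (worm, 32/1): 2998 ÷ 32 = 93.688 RPM
shaft B → shaft C (gear mesh, 107/43): 93.688 ÷ 2.4884 = 37.65 RPM
shaft C → the spindle (chain, 72/21): 37.65 ÷ 3.4286 = 10.981 RPM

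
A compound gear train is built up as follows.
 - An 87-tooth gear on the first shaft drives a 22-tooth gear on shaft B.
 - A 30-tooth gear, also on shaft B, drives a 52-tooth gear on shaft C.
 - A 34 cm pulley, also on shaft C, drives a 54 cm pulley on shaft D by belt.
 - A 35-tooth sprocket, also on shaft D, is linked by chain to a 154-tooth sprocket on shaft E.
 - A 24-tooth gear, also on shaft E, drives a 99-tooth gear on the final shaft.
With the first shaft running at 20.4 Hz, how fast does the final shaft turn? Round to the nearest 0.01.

1.61 Hz

the first shaft → shaft B (gear mesh, 22/87): 20.4 ÷ 0.25287 = 80.673 Hz
shaft B → shaft C (gear mesh, 52/30): 80.673 ÷ 1.7333 = 46.542 Hz
shaft C → shaft D (belt, 54/34): 46.542 ÷ 1.5882 = 29.304 Hz
shaft D → shaft E (chain, 154/35): 29.304 ÷ 4.4 = 6.66 Hz
shaft E → the final shaft (gear mesh, 99/24): 6.66 ÷ 4.125 = 1.6146 Hz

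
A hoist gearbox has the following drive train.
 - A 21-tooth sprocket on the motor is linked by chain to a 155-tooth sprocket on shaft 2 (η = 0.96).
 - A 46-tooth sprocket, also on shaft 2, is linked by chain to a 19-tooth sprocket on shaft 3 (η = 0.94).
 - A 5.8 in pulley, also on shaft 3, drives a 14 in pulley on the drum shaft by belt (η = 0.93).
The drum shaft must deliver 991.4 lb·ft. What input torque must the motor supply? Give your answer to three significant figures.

Overall ratio R = 7.381 × 0.41304 × 2.4138 = 7.3588; overall efficiency η = 0.96 × 0.94 × 0.93 = 0.8392.
Input torque = output torque / (R × η) = 991.4 / (7.3588 × 0.8392) = 160.53 lb·ft.

161 lb·ft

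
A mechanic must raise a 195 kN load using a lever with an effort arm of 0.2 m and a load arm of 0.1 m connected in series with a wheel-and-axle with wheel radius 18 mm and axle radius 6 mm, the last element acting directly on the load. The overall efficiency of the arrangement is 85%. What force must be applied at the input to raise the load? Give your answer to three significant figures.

38.2 kN

Lever MA = effort arm / load arm = 0.2/0.1 = 2.
Wheel-and-axle MA = R/r = 18/6 = 3.
Combined ideal MA = 2 × 3 = 6.
Actual MA = 6 × 0.85 = 5.1.
Effort = load / actual MA = 195 / 5.1 = 38.235 kN.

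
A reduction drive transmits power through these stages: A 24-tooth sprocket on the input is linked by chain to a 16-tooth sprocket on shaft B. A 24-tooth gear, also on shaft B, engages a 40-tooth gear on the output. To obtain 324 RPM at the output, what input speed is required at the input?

360 RPM

Overall ratio R = 0.66667 × 1.6667 = 1.1111.
Required input speed = output speed × R = 324 × 1.1111 = 360 RPM.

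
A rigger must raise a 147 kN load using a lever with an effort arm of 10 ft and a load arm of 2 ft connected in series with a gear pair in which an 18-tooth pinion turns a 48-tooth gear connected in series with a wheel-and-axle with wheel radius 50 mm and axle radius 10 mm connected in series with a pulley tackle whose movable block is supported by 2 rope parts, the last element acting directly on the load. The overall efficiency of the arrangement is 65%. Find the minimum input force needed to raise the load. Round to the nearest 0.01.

Lever MA = effort arm / load arm = 10/2 = 5.
Gear pair MA = 48/18 = 2.6667.
Wheel-and-axle MA = R/r = 50/10 = 5.
Block-and-tackle MA = number of supporting rope parts = 2.
Combined ideal MA = 5 × 2.6667 × 5 × 2 = 133.33.
Actual MA = 133.33 × 0.65 = 86.667.
Effort = load / actual MA = 147 / 86.667 = 1.6962 kN.

1.70 kN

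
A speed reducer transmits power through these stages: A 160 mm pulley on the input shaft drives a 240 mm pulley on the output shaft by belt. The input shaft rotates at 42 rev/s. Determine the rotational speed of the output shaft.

the input shaft → the output shaft (belt, 240/160): 42 ÷ 1.5 = 28 rev/s

28 rev/s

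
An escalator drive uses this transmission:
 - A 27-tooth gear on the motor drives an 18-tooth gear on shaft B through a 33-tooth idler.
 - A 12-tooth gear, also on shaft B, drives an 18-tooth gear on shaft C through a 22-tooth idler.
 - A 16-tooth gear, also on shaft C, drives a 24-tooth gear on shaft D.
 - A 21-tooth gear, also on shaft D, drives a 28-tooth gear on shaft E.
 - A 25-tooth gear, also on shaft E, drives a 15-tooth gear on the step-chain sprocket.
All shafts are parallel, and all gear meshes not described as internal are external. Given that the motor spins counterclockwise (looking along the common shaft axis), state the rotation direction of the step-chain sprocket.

clockwise

the motor → shaft B: driver → idler → driven is 2 external meshes, 2 reversals → CCW.
shaft B → shaft C: driver → idler → driven is 2 external meshes, 2 reversals → CCW.
shaft C → shaft D: external mesh, 1 reversal → CW.
shaft D → shaft E: external mesh, 1 reversal → CCW.
shaft E → the step-chain sprocket: external mesh, 1 reversal → CW.
7 reversals in total — an odd number — so the step-chain sprocket turns opposite to the motor.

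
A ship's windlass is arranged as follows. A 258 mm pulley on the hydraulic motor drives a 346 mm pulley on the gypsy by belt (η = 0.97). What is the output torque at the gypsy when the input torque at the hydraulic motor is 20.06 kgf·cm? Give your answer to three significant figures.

26.1 kgf·cm

Belt: ratio = 346/258 = 1.3411; torque at the gypsy = 20.06 × 1.3411 × 0.97 = 26.095 kgf·cm.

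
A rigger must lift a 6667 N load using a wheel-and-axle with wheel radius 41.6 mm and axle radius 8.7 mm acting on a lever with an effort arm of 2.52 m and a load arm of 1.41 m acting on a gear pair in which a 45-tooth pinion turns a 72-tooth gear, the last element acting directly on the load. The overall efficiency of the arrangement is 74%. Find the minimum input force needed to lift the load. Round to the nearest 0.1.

658.9 N

Wheel-and-axle MA = R/r = 41.6/8.7 = 4.7816.
Lever MA = effort arm / load arm = 2.52/1.41 = 1.7872.
Gear pair MA = 72/45 = 1.6.
Combined ideal MA = 4.7816 × 1.7872 × 1.6 = 13.673.
Actual MA = 13.673 × 0.74 = 10.118.
Effort = load / actual MA = 6667 / 10.118 = 658.91 N.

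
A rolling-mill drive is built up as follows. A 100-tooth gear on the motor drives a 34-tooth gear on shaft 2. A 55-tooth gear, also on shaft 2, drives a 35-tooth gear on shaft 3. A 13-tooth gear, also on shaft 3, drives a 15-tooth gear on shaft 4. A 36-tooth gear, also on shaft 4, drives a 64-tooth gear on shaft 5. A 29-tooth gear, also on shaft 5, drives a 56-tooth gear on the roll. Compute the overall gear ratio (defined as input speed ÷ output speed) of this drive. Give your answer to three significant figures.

0.857

Each stage contributes driven/driver: gear mesh 34/100 = 0.34, gear mesh 35/55 = 0.63636, gear mesh 15/13 = 1.1538, gear mesh 64/36 = 1.7778, gear mesh 56/29 = 1.931.
Overall: 0.34 × 0.63636 × 1.1538 × 1.7778 × 1.931 = 0.85704.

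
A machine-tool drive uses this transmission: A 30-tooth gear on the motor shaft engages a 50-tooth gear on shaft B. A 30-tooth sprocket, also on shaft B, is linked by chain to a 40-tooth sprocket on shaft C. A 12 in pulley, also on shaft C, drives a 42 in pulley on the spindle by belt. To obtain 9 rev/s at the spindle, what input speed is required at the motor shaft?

Overall ratio R = 1.6667 × 1.3333 × 3.5 = 7.7778.
Required input speed = output speed × R = 9 × 7.7778 = 70 rev/s.

70 rev/s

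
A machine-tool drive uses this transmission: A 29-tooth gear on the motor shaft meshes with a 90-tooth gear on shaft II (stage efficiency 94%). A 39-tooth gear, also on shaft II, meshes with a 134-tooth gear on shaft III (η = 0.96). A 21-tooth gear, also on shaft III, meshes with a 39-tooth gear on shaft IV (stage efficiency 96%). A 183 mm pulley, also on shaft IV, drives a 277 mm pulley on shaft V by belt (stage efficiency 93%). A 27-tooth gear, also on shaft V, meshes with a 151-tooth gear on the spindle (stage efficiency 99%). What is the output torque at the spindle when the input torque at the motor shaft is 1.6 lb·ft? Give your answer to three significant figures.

214 lb·ft

Gear mesh: ratio = 90/29 = 3.1034; torque at shaft II = 1.6 × 3.1034 × 0.94 = 4.6676 lb·ft.
Gear mesh: ratio = 134/39 = 3.4359; torque at shaft III = 4.6676 × 3.4359 × 0.96 = 15.396 lb·ft.
Gear mesh: ratio = 39/21 = 1.8571; torque at shaft IV = 15.396 × 1.8571 × 0.96 = 27.449 lb·ft.
Belt: ratio = 277/183 = 1.5137; torque at shaft V = 27.449 × 1.5137 × 0.93 = 38.64 lb·ft.
Gear mesh: ratio = 151/27 = 5.5926; torque at the spindle = 38.64 × 5.5926 × 0.99 = 213.93 lb·ft.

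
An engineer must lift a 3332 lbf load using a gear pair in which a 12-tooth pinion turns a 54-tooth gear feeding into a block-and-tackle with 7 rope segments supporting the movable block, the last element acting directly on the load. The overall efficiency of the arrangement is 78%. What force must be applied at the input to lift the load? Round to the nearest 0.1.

135.6 lbf

Gear pair MA = 54/12 = 4.5.
Block-and-tackle MA = number of supporting rope parts = 7.
Combined ideal MA = 4.5 × 7 = 31.5.
Actual MA = 31.5 × 0.78 = 24.57.
Effort = load / actual MA = 3332 / 24.57 = 135.61 lbf.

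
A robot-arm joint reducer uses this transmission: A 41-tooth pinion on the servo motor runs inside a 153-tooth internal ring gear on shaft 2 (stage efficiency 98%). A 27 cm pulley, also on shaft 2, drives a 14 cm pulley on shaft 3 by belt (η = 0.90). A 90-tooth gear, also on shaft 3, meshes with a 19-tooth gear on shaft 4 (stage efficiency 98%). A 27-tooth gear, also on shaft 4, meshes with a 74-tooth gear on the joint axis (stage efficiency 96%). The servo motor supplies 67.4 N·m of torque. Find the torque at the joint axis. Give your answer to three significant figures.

After the internal gear (153/41): 67.4 × 3.7317 × 0.98 = 246.49 N·m
After the belt (14/27): 246.49 × 0.51852 × 0.90 = 115.03 N·m
After the gear mesh (19/90): 115.03 × 0.21111 × 0.98 = 23.798 N·m
After the gear mesh (74/27): 23.798 × 2.7407 × 0.96 = 62.615 N·m

62.6 N·m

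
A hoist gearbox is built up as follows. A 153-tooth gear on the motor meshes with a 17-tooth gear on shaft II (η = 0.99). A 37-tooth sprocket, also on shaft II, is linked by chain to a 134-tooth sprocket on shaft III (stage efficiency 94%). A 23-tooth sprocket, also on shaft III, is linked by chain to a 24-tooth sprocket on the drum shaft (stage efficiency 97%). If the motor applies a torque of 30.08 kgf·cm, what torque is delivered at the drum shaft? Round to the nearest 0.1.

11.4 kgf·cm

gear mesh 17/153 = 0.11111 → τ = 30.08·0.11111·0.99 = 3.3088 kgf·cm
chain 134/37 = 3.6216 → τ = 3.3088·3.6216·0.94 = 11.264 kgf·cm
chain 24/23 = 1.0435 → τ = 11.264·1.0435·0.97 = 11.401 kgf·cm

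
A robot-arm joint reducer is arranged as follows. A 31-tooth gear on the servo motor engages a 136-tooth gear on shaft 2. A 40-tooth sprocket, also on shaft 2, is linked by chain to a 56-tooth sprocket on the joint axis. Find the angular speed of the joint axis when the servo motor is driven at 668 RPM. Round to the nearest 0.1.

gear mesh 136/31 = 4.3871 → 668/4.3871 = 152.26 RPM
chain 56/40 = 1.4 → 152.26/1.4 = 108.76 RPM

108.8 RPM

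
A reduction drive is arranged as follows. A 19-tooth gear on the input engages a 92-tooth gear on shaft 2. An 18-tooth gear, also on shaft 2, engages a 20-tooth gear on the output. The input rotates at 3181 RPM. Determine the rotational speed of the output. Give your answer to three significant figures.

591 RPM

gear mesh 92/19 = 4.8421 → 3181/4.8421 = 656.95 RPM
gear mesh 20/18 = 1.1111 → 656.95/1.1111 = 591.25 RPM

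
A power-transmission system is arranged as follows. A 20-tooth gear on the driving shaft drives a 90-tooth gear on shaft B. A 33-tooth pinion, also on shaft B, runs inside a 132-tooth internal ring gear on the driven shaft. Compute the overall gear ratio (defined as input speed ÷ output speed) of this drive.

18

Each stage contributes driven/driver: gear mesh 90/20 = 4.5, internal gear 132/33 = 4.
Overall: 4.5 × 4 = 18.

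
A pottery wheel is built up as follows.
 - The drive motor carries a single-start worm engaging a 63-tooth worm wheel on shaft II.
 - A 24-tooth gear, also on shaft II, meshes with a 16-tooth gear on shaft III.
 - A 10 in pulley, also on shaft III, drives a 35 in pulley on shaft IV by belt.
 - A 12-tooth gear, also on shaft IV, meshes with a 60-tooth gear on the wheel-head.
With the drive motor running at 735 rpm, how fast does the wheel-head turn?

1 rpm

Worm: ratio = 63/1 = 63, so shaft II turns at 735 / 63 = 11.667 rpm.
Gear mesh: ratio = 16/24 = 0.66667, so shaft III turns at 11.667 / 0.66667 = 17.5 rpm.
Belt: ratio = 35/10 = 3.5, so shaft IV turns at 17.5 / 3.5 = 5 rpm.
Gear mesh: ratio = 60/12 = 5, so the wheel-head turns at 5 / 5 = 1 rpm.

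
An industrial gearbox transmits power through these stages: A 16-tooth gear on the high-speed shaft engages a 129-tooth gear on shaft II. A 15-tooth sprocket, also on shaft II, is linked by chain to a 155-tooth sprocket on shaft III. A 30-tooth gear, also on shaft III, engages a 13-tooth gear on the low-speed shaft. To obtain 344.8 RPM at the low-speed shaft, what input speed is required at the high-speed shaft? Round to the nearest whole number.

12448 RPM

Overall ratio R = 8.0625 × 10.333 × 0.43333 = 36.102.
Required input speed = output speed × R = 344.8 × 36.102 = 12448 RPM.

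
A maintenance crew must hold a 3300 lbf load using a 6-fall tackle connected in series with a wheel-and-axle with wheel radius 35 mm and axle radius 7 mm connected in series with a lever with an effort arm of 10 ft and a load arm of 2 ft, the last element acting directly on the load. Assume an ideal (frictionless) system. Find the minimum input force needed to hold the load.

22 lbf

Block-and-tackle MA = number of supporting rope parts = 6.
Wheel-and-axle MA = R/r = 35/7 = 5.
Lever MA = effort arm / load arm = 10/2 = 5.
Combined ideal MA = 6 × 5 × 5 = 150.
Effort = load / MA = 3300 / 150 = 22 lbf.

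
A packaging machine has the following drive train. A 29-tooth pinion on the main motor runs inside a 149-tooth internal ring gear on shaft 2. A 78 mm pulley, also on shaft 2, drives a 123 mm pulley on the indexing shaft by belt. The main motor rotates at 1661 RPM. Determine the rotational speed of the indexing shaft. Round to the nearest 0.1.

205.0 RPM

the main motor → shaft 2 (internal gear, 149/29): 1661 ÷ 5.1379 = 323.28 RPM
shaft 2 → the indexing shaft (belt, 123/78): 323.28 ÷ 1.5769 = 205.01 RPM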